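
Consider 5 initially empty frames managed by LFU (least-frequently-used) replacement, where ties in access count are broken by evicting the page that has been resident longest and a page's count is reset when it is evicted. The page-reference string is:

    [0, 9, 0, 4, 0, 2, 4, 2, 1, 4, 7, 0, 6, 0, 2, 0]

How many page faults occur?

0 → fault, frames [0]
9 → fault, frames [0, 9]
0 → hit
4 → fault, frames [0, 9, 4]
0 → hit
2 → fault, frames [0, 9, 4, 2]
4 → hit
2 → hit
1 → fault, frames [0, 9, 4, 2, 1]
4 → hit
7 → fault, evict 9, frames [0, 4, 2, 1, 7]
0 → hit
6 → fault, evict 1, frames [0, 4, 2, 7, 6]
0 → hit
2 → hit
0 → hit
Page faults: 7.

7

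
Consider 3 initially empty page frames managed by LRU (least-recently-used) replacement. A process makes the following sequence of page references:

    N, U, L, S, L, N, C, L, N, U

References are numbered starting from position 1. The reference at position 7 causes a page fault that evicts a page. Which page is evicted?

pos 1: N: fault, frames {N}
pos 2: U: fault, frames {N,U}
pos 3: L: fault, frames {N,U,L}
pos 4: S: fault, evict N, frames {U,L,S}
pos 5: L: hit
pos 6: N: fault, evict U, frames {S,L,N}
pos 7: C: fault, evict S, frames {L,N,C}
At position 7, page S is evicted.

S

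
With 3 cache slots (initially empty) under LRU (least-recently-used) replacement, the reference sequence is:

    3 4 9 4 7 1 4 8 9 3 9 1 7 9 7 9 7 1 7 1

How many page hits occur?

10

3 -> miss, frames {3}
4 -> miss, frames {3,4}
9 -> miss, frames {3,4,9}
4 -> hit
7 -> miss, evict 3, frames {9,4,7}
1 -> miss, evict 9, frames {4,7,1}
4 -> hit
8 -> miss, evict 7, frames {1,4,8}
9 -> miss, evict 1, frames {4,8,9}
3 -> miss, evict 4, frames {8,9,3}
9 -> hit
1 -> miss, evict 8, frames {3,9,1}
7 -> miss, evict 3, frames {9,1,7}
9 -> hit
7 -> hit
9 -> hit
7 -> hit
1 -> hit
7 -> hit
1 -> hit
Hits: 10.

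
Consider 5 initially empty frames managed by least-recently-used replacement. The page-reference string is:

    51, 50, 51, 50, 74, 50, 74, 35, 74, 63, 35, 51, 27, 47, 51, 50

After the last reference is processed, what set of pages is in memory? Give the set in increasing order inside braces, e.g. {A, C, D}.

{27, 35, 47, 50, 51}

51 -> fault, frames (51)
50 -> fault, frames (51 50)
51 -> hit
50 -> hit
74 -> fault, frames (51 50 74)
50 -> hit
74 -> hit
35 -> fault, frames (51 50 74 35)
74 -> hit
63 -> fault, frames (51 50 35 74 63)
35 -> hit
51 -> hit
27 -> fault, evict 50, frames (74 63 35 51 27)
47 -> fault, evict 74, frames (63 35 51 27 47)
51 -> hit
50 -> fault, evict 63, frames (35 27 47 51 50)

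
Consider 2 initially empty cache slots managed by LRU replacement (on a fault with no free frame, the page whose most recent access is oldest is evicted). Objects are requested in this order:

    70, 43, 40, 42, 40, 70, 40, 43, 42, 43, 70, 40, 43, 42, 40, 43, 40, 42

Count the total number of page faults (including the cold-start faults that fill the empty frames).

14

70 → miss, frames (70)
43 → miss, frames (70 43)
40 → miss, evict 70, frames (43 40)
42 → miss, evict 43, frames (40 42)
40 → hit
70 → miss, evict 42, frames (40 70)
40 → hit
43 → miss, evict 70, frames (40 43)
42 → miss, evict 40, frames (43 42)
43 → hit
70 → miss, evict 42, frames (43 70)
40 → miss, evict 43, frames (70 40)
43 → miss, evict 70, frames (40 43)
42 → miss, evict 40, frames (43 42)
40 → miss, evict 43, frames (42 40)
43 → miss, evict 42, frames (40 43)
40 → hit
42 → miss, evict 43, frames (40 42)
Page faults: 14.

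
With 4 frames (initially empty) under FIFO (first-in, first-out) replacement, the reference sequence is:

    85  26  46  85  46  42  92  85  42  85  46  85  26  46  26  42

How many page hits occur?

85 -> fault, frames [85]
26 -> fault, frames [85, 26]
46 -> fault, frames [85, 26, 46]
85 -> hit
46 -> hit
42 -> fault, frames [85, 26, 46, 42]
92 -> fault, evict 85, frames [26, 46, 42, 92]
85 -> fault, evict 26, frames [46, 42, 92, 85]
42 -> hit
85 -> hit
46 -> hit
85 -> hit
26 -> fault, evict 46, frames [42, 92, 85, 26]
46 -> fault, evict 42, frames [92, 85, 26, 46]
26 -> hit
42 -> fault, evict 92, frames [85, 26, 46, 42]
Hits: 7.

7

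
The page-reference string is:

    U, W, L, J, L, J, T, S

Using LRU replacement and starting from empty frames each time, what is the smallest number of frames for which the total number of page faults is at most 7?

f=1: 8 faults
f=2: 6 faults
f=3: 6 faults
f=4: 6 faults
f=5: 6 faults
f=6: 6 faults
Smallest f with faults ≤ 7 is 2.

2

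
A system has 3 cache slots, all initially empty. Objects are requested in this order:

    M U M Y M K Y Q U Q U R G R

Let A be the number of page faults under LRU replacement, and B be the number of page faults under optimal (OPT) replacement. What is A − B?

Under LRU: F F . F . F . F F . . F F . → 8 faults.
Under OPT: F F . F . F . F . . . F F . → 7 faults.
A − B = 8 − 7 = 1.

1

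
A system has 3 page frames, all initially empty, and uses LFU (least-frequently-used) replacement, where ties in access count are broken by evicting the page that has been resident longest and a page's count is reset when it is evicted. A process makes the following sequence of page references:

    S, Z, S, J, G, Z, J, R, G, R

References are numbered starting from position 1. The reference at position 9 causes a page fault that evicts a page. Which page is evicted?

pos 1: S → miss, frames {S}
pos 2: Z → miss, frames {S,Z}
pos 3: S → hit
pos 4: J → miss, frames {S,Z,J}
pos 5: G → miss, evict Z, frames {S,J,G}
pos 6: Z → miss, evict J, frames {S,G,Z}
pos 7: J → miss, evict G, frames {S,Z,J}
pos 8: R → miss, evict Z, frames {S,J,R}
pos 9: G → miss, evict J, frames {S,R,G}
At position 9, page J is evicted.

J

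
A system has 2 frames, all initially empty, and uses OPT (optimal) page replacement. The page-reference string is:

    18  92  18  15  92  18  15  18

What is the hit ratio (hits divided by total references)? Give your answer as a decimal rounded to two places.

18: miss, frames (18)
92: miss, frames (18 92)
18: hit
15: miss, evict 18, frames (92 15)
92: hit
18: miss, evict 92, frames (15 18)
15: hit
18: hit
Hits: 4 of 8 references → 4/8 = 0.5000.

0.50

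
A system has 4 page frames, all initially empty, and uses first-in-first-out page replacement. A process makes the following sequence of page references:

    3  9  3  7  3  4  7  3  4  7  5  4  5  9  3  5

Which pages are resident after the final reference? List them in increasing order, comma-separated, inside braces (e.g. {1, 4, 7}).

3 → fault, frames {3}
9 → fault, frames {3,9}
3 → hit
7 → fault, frames {3,9,7}
3 → hit
4 → fault, frames {3,9,7,4}
7 → hit
3 → hit
4 → hit
7 → hit
5 → fault, evict 3, frames {9,7,4,5}
4 → hit
5 → hit
9 → hit
3 → fault, evict 9, frames {7,4,5,3}
5 → hit

{3, 4, 5, 7}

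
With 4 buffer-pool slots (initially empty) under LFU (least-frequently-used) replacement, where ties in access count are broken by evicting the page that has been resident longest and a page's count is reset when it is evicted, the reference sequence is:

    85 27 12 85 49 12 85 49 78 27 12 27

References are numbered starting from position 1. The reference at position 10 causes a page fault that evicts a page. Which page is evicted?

78

pos 1: 85 → fault, frames (85)
pos 2: 27 → fault, frames (85 27)
pos 3: 12 → fault, frames (85 27 12)
pos 4: 85 → hit
pos 5: 49 → fault, frames (85 27 12 49)
pos 6: 12 → hit
pos 7: 85 → hit
pos 8: 49 → hit
pos 9: 78 → fault, evict 27, frames (85 12 49 78)
pos 10: 27 → fault, evict 78, frames (85 12 49 27)
At position 10, page 78 is evicted.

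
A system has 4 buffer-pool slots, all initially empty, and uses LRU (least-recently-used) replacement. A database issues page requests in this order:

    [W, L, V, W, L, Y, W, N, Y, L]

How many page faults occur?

5

W -> fault, frames [W]
L -> fault, frames [W, L]
V -> fault, frames [W, L, V]
W -> hit
L -> hit
Y -> fault, frames [V, W, L, Y]
W -> hit
N -> fault, evict V, frames [L, Y, W, N]
Y -> hit
L -> hit
Page faults: 5.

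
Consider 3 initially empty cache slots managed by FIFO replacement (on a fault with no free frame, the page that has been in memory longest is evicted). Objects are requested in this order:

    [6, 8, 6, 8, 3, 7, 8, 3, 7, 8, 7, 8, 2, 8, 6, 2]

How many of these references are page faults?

7

6 -> fault, frames {6}
8 -> fault, frames {6,8}
6 -> hit
8 -> hit
3 -> fault, frames {6,8,3}
7 -> fault, evict 6, frames {8,3,7}
8 -> hit
3 -> hit
7 -> hit
8 -> hit
7 -> hit
8 -> hit
2 -> fault, evict 8, frames {3,7,2}
8 -> fault, evict 3, frames {7,2,8}
6 -> fault, evict 7, frames {2,8,6}
2 -> hit
Page faults: 7.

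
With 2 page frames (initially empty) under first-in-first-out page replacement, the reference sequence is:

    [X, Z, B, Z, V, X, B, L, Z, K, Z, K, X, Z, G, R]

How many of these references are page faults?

X: miss, frames [X]
Z: miss, frames [X, Z]
B: miss, evict X, frames [Z, B]
Z: hit
V: miss, evict Z, frames [B, V]
X: miss, evict B, frames [V, X]
B: miss, evict V, frames [X, B]
L: miss, evict X, frames [B, L]
Z: miss, evict B, frames [L, Z]
K: miss, evict L, frames [Z, K]
Z: hit
K: hit
X: miss, evict Z, frames [K, X]
Z: miss, evict K, frames [X, Z]
G: miss, evict X, frames [Z, G]
R: miss, evict Z, frames [G, R]
Page faults: 13.

13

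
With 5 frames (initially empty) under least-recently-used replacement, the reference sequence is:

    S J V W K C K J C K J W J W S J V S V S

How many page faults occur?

8

S: miss, frames [S]
J: miss, frames [S, J]
V: miss, frames [S, J, V]
W: miss, frames [S, J, V, W]
K: miss, frames [S, J, V, W, K]
C: miss, evict S, frames [J, V, W, K, C]
K: hit
J: hit
C: hit
K: hit
J: hit
W: hit
J: hit
W: hit
S: miss, evict V, frames [C, K, J, W, S]
J: hit
V: miss, evict C, frames [K, W, S, J, V]
S: hit
V: hit
S: hit
Page faults: 8.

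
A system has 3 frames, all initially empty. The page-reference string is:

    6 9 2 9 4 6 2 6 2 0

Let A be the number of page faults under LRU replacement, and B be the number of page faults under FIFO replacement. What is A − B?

1

Under LRU: F F F . F F F . . F → 7 faults.
Under FIFO: F F F . F F . . . F → 6 faults.
A − B = 7 − 6 = 1.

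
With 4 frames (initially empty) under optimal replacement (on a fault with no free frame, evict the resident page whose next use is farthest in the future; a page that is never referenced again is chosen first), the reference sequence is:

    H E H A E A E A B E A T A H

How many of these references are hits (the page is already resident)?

9

H → fault, frames [H]
E → fault, frames [H, E]
H → hit
A → fault, frames [H, E, A]
E → hit
A → hit
E → hit
A → hit
B → fault, frames [H, E, A, B]
E → hit
A → hit
T → fault, evict B, frames [H, E, A, T]
A → hit
H → hit
Hits: 9.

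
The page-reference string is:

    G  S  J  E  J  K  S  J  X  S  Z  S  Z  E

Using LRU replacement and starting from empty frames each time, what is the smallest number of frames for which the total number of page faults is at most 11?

2

f=1: 14 faults
f=2: 11 faults
f=3: 9 faults
f=4: 8 faults
f=5: 8 faults
f=6: 7 faults
f=7: 7 faults
Smallest f with faults ≤ 11 is 2.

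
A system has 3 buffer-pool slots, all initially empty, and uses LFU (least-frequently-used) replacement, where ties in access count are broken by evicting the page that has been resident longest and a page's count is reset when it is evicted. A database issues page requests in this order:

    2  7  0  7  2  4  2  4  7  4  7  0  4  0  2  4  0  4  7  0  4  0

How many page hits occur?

2 -> miss, frames (2)
7 -> miss, frames (2 7)
0 -> miss, frames (2 7 0)
7 -> hit
2 -> hit
4 -> miss, evict 0, frames (2 7 4)
2 -> hit
4 -> hit
7 -> hit
4 -> hit
7 -> hit
0 -> miss, evict 2, frames (7 4 0)
4 -> hit
0 -> hit
2 -> miss, evict 0, frames (7 4 2)
4 -> hit
0 -> miss, evict 2, frames (7 4 0)
4 -> hit
7 -> hit
0 -> hit
4 -> hit
0 -> hit
Hits: 15.

15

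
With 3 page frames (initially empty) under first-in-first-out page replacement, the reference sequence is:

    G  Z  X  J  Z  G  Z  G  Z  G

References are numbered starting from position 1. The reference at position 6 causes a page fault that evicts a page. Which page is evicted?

pos 1: G: miss, frames (G)
pos 2: Z: miss, frames (G Z)
pos 3: X: miss, frames (G Z X)
pos 4: J: miss, evict G, frames (Z X J)
pos 5: Z: hit
pos 6: G: miss, evict Z, frames (X J G)
At position 6, page Z is evicted.

Z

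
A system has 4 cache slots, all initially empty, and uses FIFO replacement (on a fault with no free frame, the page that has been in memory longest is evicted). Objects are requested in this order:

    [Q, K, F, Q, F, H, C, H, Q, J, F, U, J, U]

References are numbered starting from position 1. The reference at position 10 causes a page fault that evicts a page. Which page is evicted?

F

pos 1: Q → fault, frames [Q]
pos 2: K → fault, frames [Q, K]
pos 3: F → fault, frames [Q, K, F]
pos 4: Q → hit
pos 5: F → hit
pos 6: H → fault, frames [Q, K, F, H]
pos 7: C → fault, evict Q, frames [K, F, H, C]
pos 8: H → hit
pos 9: Q → fault, evict K, frames [F, H, C, Q]
pos 10: J → fault, evict F, frames [H, C, Q, J]
At position 10, page F is evicted.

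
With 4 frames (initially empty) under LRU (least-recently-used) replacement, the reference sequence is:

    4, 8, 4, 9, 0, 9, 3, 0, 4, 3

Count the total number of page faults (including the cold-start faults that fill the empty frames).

4 → fault, frames (4)
8 → fault, frames (4 8)
4 → hit
9 → fault, frames (8 4 9)
0 → fault, frames (8 4 9 0)
9 → hit
3 → fault, evict 8, frames (4 0 9 3)
0 → hit
4 → hit
3 → hit
Page faults: 5.

5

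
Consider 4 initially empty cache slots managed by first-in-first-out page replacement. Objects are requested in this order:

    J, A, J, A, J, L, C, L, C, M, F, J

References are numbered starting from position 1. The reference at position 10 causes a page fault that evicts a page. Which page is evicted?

J

pos 1: J -> fault, frames [J]
pos 2: A -> fault, frames [J, A]
pos 3: J -> hit
pos 4: A -> hit
pos 5: J -> hit
pos 6: L -> fault, frames [J, A, L]
pos 7: C -> fault, frames [J, A, L, C]
pos 8: L -> hit
pos 9: C -> hit
pos 10: M -> fault, evict J, frames [A, L, C, M]
At position 10, page J is evicted.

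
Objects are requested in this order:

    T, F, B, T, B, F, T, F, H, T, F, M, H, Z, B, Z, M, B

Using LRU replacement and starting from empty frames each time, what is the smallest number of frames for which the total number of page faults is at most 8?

f=1: 18 faults
f=2: 15 faults
f=3: 9 faults
f=4: 7 faults
f=5: 7 faults
f=6: 6 faults
Smallest f with faults ≤ 8 is 4.

4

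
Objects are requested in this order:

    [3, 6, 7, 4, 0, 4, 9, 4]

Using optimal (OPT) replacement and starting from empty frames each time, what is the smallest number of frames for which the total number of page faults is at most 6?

f=1: 8 faults
f=2: 6 faults
f=3: 6 faults
f=4: 6 faults
f=5: 6 faults
f=6: 6 faults
Smallest f with faults ≤ 6 is 2.

2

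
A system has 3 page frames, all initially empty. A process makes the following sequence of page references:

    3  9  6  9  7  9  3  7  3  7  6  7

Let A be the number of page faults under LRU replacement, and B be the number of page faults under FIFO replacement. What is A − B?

Under LRU: F F F . F . F . . . F . → 6 faults.
Under FIFO: F F F . F . F . . . . . → 5 faults.
A − B = 6 − 5 = 1.

1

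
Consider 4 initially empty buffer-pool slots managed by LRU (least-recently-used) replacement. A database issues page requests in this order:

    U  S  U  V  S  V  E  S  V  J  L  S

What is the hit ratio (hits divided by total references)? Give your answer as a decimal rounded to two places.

U -> fault, frames {U}
S -> fault, frames {U,S}
U -> hit
V -> fault, frames {S,U,V}
S -> hit
V -> hit
E -> fault, frames {U,S,V,E}
S -> hit
V -> hit
J -> fault, evict U, frames {E,S,V,J}
L -> fault, evict E, frames {S,V,J,L}
S -> hit
Hits: 6 of 12 references → 6/12 = 0.5000.

0.50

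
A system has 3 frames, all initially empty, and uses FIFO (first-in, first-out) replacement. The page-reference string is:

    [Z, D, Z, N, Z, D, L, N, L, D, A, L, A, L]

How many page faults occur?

Z: fault, frames {Z}
D: fault, frames {Z,D}
Z: hit
N: fault, frames {Z,D,N}
Z: hit
D: hit
L: fault, evict Z, frames {D,N,L}
N: hit
L: hit
D: hit
A: fault, evict D, frames {N,L,A}
L: hit
A: hit
L: hit
Page faults: 5.

5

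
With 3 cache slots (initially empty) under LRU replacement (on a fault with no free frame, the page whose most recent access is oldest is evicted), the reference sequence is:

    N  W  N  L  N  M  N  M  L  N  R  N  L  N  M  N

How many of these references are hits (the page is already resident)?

10

N → fault, frames [N]
W → fault, frames [N, W]
N → hit
L → fault, frames [W, N, L]
N → hit
M → fault, evict W, frames [L, N, M]
N → hit
M → hit
L → hit
N → hit
R → fault, evict M, frames [L, N, R]
N → hit
L → hit
N → hit
M → fault, evict R, frames [L, N, M]
N → hit
Hits: 10.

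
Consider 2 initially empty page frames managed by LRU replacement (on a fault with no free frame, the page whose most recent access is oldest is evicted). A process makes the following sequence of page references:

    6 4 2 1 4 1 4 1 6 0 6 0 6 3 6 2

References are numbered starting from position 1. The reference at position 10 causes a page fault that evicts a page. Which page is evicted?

pos 1: 6 → fault, frames {6}
pos 2: 4 → fault, frames {6,4}
pos 3: 2 → fault, evict 6, frames {4,2}
pos 4: 1 → fault, evict 4, frames {2,1}
pos 5: 4 → fault, evict 2, frames {1,4}
pos 6: 1 → hit
pos 7: 4 → hit
pos 8: 1 → hit
pos 9: 6 → fault, evict 4, frames {1,6}
pos 10: 0 → fault, evict 1, frames {6,0}
At position 10, page 1 is evicted.

1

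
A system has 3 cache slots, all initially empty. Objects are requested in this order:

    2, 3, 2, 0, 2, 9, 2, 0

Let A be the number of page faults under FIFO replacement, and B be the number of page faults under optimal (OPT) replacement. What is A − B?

1

Under FIFO: F F . F . F F . → 5 faults.
Under OPT: F F . F . F . . → 4 faults.
A − B = 5 − 4 = 1.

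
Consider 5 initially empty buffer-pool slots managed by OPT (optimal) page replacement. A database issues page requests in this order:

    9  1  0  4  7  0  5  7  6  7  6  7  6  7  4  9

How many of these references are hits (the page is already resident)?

9 -> miss, frames [9]
1 -> miss, frames [9, 1]
0 -> miss, frames [9, 1, 0]
4 -> miss, frames [9, 1, 0, 4]
7 -> miss, frames [9, 1, 0, 4, 7]
0 -> hit
5 -> miss, evict 0, frames [9, 1, 4, 7, 5]
7 -> hit
6 -> miss, evict 5, frames [9, 1, 4, 7, 6]
7 -> hit
6 -> hit
7 -> hit
6 -> hit
7 -> hit
4 -> hit
9 -> hit
Hits: 9.

9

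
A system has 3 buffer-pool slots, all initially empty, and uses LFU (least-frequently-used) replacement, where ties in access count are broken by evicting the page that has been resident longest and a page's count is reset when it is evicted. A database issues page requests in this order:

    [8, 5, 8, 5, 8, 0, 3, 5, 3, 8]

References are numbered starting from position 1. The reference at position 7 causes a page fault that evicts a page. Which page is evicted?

pos 1: 8 → miss, frames {8}
pos 2: 5 → miss, frames {8,5}
pos 3: 8 → hit
pos 4: 5 → hit
pos 5: 8 → hit
pos 6: 0 → miss, frames {8,5,0}
pos 7: 3 → miss, evict 0, frames {8,5,3}
At position 7, page 0 is evicted.

0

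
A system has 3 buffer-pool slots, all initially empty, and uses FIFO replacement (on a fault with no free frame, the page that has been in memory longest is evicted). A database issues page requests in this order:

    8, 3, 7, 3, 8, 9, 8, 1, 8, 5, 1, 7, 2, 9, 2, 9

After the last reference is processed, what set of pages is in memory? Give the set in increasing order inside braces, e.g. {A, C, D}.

{2, 7, 9}

8 → miss, frames [8]
3 → miss, frames [8, 3]
7 → miss, frames [8, 3, 7]
3 → hit
8 → hit
9 → miss, evict 8, frames [3, 7, 9]
8 → miss, evict 3, frames [7, 9, 8]
1 → miss, evict 7, frames [9, 8, 1]
8 → hit
5 → miss, evict 9, frames [8, 1, 5]
1 → hit
7 → miss, evict 8, frames [1, 5, 7]
2 → miss, evict 1, frames [5, 7, 2]
9 → miss, evict 5, frames [7, 2, 9]
2 → hit
9 → hit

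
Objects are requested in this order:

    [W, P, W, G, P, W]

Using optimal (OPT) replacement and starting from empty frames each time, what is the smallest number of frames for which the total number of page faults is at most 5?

2

f=1: 6 faults
f=2: 4 faults
f=3: 3 faults
Smallest f with faults ≤ 5 is 2.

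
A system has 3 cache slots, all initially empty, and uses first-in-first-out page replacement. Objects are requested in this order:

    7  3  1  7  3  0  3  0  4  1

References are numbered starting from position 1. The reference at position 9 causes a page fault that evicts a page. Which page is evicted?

pos 1: 7 → miss, frames (7)
pos 2: 3 → miss, frames (7 3)
pos 3: 1 → miss, frames (7 3 1)
pos 4: 7 → hit
pos 5: 3 → hit
pos 6: 0 → miss, evict 7, frames (3 1 0)
pos 7: 3 → hit
pos 8: 0 → hit
pos 9: 4 → miss, evict 3, frames (1 0 4)
At position 9, page 3 is evicted.

3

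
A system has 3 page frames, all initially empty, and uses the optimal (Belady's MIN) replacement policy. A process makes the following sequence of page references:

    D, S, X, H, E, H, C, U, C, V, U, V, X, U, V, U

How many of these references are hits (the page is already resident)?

8

D -> fault, frames [D]
S -> fault, frames [D, S]
X -> fault, frames [D, S, X]
H -> fault, evict S, frames [D, X, H]
E -> fault, evict D, frames [X, H, E]
H -> hit
C -> fault, evict E, frames [X, H, C]
U -> fault, evict H, frames [X, C, U]
C -> hit
V -> fault, evict C, frames [X, U, V]
U -> hit
V -> hit
X -> hit
U -> hit
V -> hit
U -> hit
Hits: 8.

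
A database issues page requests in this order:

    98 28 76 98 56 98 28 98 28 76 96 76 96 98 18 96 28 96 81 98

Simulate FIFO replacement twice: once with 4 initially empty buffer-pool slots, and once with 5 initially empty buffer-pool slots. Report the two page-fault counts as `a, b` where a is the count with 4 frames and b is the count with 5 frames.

4 frames: F F F . F . . . . . F . . F F . F . F . → 9 faults.
5 frames: F F F . F . . . . . F . . . F . . . F F → 8 faults.
8 < 9: adding a frame reduced faults, as is typical.

9, 8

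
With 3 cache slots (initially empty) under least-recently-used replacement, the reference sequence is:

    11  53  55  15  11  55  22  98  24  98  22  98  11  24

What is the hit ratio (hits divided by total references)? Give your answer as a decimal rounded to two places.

0.29

11 → fault, frames (11)
53 → fault, frames (11 53)
55 → fault, frames (11 53 55)
15 → fault, evict 11, frames (53 55 15)
11 → fault, evict 53, frames (55 15 11)
55 → hit
22 → fault, evict 15, frames (11 55 22)
98 → fault, evict 11, frames (55 22 98)
24 → fault, evict 55, frames (22 98 24)
98 → hit
22 → hit
98 → hit
11 → fault, evict 24, frames (22 98 11)
24 → fault, evict 22, frames (98 11 24)
Hits: 4 of 14 references → 4/14 = 0.2857.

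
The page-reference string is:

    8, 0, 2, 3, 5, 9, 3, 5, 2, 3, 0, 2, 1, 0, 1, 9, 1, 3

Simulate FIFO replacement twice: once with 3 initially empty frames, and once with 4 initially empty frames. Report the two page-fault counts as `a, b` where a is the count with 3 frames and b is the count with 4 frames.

12, 10

3 frames: F F F F F F . . F F F . F . . F . F → 12 faults.
4 frames: F F F F F F . . . . F F F . . . . F → 10 faults.
10 < 12: adding a frame reduced faults, as is typical.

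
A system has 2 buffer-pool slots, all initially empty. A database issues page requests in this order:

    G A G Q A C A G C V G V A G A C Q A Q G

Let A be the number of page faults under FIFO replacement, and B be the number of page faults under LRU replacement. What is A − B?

Under FIFO: F F . F . F F F F F F . F . . F F F . F → 14 faults.
Under LRU: F F . F F F . F F F F . F F . F F F . F → 15 faults.
A − B = 14 − 15 = -1.

-1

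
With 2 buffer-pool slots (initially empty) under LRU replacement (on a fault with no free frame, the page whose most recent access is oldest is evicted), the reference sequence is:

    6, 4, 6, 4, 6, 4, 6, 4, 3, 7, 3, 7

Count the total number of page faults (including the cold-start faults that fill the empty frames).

4

6 -> fault, frames (6)
4 -> fault, frames (6 4)
6 -> hit
4 -> hit
6 -> hit
4 -> hit
6 -> hit
4 -> hit
3 -> fault, evict 6, frames (4 3)
7 -> fault, evict 4, frames (3 7)
3 -> hit
7 -> hit
Page faults: 4.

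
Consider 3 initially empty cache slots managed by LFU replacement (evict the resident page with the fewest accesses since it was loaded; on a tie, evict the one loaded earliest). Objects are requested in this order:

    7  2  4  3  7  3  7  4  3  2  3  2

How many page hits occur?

7 → fault, frames {7}
2 → fault, frames {7,2}
4 → fault, frames {7,2,4}
3 → fault, evict 7, frames {2,4,3}
7 → fault, evict 2, frames {4,3,7}
3 → hit
7 → hit
4 → hit
3 → hit
2 → fault, evict 4, frames {3,7,2}
3 → hit
2 → hit
Hits: 6.

6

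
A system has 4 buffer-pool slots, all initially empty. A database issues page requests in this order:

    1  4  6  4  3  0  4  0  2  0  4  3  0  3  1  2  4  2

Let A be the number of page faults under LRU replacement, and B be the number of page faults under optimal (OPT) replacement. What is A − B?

Under LRU: F F F . F F . . F . . . . . F F F . → 9 faults.
Under OPT: F F F . F F . . F . . . . . F . . . → 7 faults.
A − B = 9 − 7 = 2.

2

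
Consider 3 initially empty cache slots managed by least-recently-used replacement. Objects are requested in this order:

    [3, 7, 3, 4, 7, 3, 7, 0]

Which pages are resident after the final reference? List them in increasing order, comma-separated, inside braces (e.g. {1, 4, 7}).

3 -> miss, frames (3)
7 -> miss, frames (3 7)
3 -> hit
4 -> miss, frames (7 3 4)
7 -> hit
3 -> hit
7 -> hit
0 -> miss, evict 4, frames (3 7 0)

{0, 3, 7}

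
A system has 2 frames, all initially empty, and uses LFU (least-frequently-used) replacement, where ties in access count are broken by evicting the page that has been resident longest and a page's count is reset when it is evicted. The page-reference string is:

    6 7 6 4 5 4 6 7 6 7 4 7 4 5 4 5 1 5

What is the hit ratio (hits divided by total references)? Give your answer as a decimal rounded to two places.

6 → miss, frames (6)
7 → miss, frames (6 7)
6 → hit
4 → miss, evict 7, frames (6 4)
5 → miss, evict 4, frames (6 5)
4 → miss, evict 5, frames (6 4)
6 → hit
7 → miss, evict 4, frames (6 7)
6 → hit
7 → hit
4 → miss, evict 7, frames (6 4)
7 → miss, evict 4, frames (6 7)
4 → miss, evict 7, frames (6 4)
5 → miss, evict 4, frames (6 5)
4 → miss, evict 5, frames (6 4)
5 → miss, evict 4, frames (6 5)
1 → miss, evict 5, frames (6 1)
5 → miss, evict 1, frames (6 5)
Hits: 4 of 18 references → 4/18 = 0.2222.

0.22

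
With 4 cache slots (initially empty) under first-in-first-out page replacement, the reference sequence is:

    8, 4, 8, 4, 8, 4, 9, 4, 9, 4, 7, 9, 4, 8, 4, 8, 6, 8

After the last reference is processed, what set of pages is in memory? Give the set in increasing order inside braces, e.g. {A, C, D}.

{6, 7, 8, 9}

8 -> miss, frames [8]
4 -> miss, frames [8, 4]
8 -> hit
4 -> hit
8 -> hit
4 -> hit
9 -> miss, frames [8, 4, 9]
4 -> hit
9 -> hit
4 -> hit
7 -> miss, frames [8, 4, 9, 7]
9 -> hit
4 -> hit
8 -> hit
4 -> hit
8 -> hit
6 -> miss, evict 8, frames [4, 9, 7, 6]
8 -> miss, evict 4, frames [9, 7, 6, 8]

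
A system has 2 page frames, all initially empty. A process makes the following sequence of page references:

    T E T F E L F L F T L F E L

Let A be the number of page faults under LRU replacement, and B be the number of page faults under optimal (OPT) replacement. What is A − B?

Under LRU: F F . F F F F . . F F F F F → 11 faults.
Under OPT: F F . F . F . . . F . F F . → 7 faults.
A − B = 11 − 7 = 4.

4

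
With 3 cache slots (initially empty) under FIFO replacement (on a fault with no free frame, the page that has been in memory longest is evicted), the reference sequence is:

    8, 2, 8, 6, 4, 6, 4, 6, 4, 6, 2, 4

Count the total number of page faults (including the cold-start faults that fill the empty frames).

8 → miss, frames [8]
2 → miss, frames [8, 2]
8 → hit
6 → miss, frames [8, 2, 6]
4 → miss, evict 8, frames [2, 6, 4]
6 → hit
4 → hit
6 → hit
4 → hit
6 → hit
2 → hit
4 → hit
Page faults: 4.

4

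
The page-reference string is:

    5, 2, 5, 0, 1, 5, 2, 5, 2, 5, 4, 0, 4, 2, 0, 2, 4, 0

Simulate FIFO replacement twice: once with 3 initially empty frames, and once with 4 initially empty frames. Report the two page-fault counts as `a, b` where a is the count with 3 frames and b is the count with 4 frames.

8, 5

3 frames: F F . F F F F . . . F F . . . . . . → 8 faults.
4 frames: F F . F F . . . . . F . . . . . . . → 5 faults.
5 < 8: adding a frame reduced faults, as is typical.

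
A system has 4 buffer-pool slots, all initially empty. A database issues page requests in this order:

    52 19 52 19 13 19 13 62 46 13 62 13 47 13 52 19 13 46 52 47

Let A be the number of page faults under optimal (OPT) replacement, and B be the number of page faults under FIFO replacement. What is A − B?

Under OPT: F F . . F . . F F . . . F . . F . . . F → 8 faults.
Under FIFO: F F . . F . . F F . . . F . F F F F . F → 11 faults.
A − B = 8 − 11 = -3.

-3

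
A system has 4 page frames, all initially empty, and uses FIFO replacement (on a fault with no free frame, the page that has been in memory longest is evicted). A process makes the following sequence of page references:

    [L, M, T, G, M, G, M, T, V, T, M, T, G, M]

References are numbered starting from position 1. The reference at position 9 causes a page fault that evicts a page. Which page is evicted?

pos 1: L -> fault, frames {L}
pos 2: M -> fault, frames {L,M}
pos 3: T -> fault, frames {L,M,T}
pos 4: G -> fault, frames {L,M,T,G}
pos 5: M -> hit
pos 6: G -> hit
pos 7: M -> hit
pos 8: T -> hit
pos 9: V -> fault, evict L, frames {M,T,G,V}
At position 9, page L is evicted.

L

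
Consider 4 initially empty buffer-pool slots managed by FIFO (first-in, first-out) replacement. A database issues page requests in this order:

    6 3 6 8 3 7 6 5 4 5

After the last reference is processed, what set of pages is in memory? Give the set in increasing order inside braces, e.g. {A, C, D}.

6 → miss, frames {6}
3 → miss, frames {6,3}
6 → hit
8 → miss, frames {6,3,8}
3 → hit
7 → miss, frames {6,3,8,7}
6 → hit
5 → miss, evict 6, frames {3,8,7,5}
4 → miss, evict 3, frames {8,7,5,4}
5 → hit

{4, 5, 7, 8}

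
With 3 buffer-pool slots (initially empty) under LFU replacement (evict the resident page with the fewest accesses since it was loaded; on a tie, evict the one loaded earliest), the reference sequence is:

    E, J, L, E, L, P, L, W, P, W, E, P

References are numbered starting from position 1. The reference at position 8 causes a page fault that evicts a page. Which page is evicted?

P

pos 1: E -> miss, frames [E]
pos 2: J -> miss, frames [E, J]
pos 3: L -> miss, frames [E, J, L]
pos 4: E -> hit
pos 5: L -> hit
pos 6: P -> miss, evict J, frames [E, L, P]
pos 7: L -> hit
pos 8: W -> miss, evict P, frames [E, L, W]
At position 8, page P is evicted.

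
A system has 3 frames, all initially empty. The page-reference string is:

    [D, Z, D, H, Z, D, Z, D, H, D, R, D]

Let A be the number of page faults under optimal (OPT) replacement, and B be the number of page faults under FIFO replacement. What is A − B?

-1

Under OPT: F F . F . . . . . . F . → 4 faults.
Under FIFO: F F . F . . . . . . F F → 5 faults.
A − B = 4 − 5 = -1.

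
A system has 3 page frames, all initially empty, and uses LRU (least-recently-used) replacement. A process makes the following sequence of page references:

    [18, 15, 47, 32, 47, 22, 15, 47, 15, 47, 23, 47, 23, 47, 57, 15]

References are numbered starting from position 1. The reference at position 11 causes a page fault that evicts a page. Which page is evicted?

22

pos 1: 18 -> miss, frames [18]
pos 2: 15 -> miss, frames [18, 15]
pos 3: 47 -> miss, frames [18, 15, 47]
pos 4: 32 -> miss, evict 18, frames [15, 47, 32]
pos 5: 47 -> hit
pos 6: 22 -> miss, evict 15, frames [32, 47, 22]
pos 7: 15 -> miss, evict 32, frames [47, 22, 15]
pos 8: 47 -> hit
pos 9: 15 -> hit
pos 10: 47 -> hit
pos 11: 23 -> miss, evict 22, frames [15, 47, 23]
At position 11, page 22 is evicted.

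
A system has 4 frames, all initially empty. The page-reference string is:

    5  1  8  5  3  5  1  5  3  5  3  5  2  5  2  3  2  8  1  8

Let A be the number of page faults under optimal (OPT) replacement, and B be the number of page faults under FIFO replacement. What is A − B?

Under OPT: F F F . F . . . . . . . F . . . . . F . → 6 faults.
Under FIFO: F F F . F . . . . . . . F F . . . . F F → 8 faults.
A − B = 6 − 8 = -2.

-2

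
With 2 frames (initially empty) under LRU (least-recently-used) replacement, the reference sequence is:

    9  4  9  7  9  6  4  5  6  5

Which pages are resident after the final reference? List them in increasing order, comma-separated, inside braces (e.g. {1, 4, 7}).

9: miss, frames [9]
4: miss, frames [9, 4]
9: hit
7: miss, evict 4, frames [9, 7]
9: hit
6: miss, evict 7, frames [9, 6]
4: miss, evict 9, frames [6, 4]
5: miss, evict 6, frames [4, 5]
6: miss, evict 4, frames [5, 6]
5: hit

{5, 6}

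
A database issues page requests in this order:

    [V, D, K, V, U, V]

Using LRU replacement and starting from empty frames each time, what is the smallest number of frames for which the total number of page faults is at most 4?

3

f=1: 6 faults
f=2: 5 faults
f=3: 4 faults
f=4: 4 faults
Smallest f with faults ≤ 4 is 3.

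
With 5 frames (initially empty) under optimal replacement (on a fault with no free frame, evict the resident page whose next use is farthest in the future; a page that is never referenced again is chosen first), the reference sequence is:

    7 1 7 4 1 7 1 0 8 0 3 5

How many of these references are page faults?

7

7: fault, frames (7)
1: fault, frames (7 1)
7: hit
4: fault, frames (7 1 4)
1: hit
7: hit
1: hit
0: fault, frames (7 1 4 0)
8: fault, frames (7 1 4 0 8)
0: hit
3: fault, evict 8, frames (7 1 4 0 3)
5: fault, evict 3, frames (7 1 4 0 5)
Page faults: 7.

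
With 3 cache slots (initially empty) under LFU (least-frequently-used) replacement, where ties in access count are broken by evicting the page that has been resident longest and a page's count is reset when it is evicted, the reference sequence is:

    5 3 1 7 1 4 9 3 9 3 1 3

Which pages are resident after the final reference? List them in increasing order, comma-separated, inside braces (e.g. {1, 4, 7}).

{1, 3, 9}

5: fault, frames (5)
3: fault, frames (5 3)
1: fault, frames (5 3 1)
7: fault, evict 5, frames (3 1 7)
1: hit
4: fault, evict 3, frames (1 7 4)
9: fault, evict 7, frames (1 4 9)
3: fault, evict 4, frames (1 9 3)
9: hit
3: hit
1: hit
3: hit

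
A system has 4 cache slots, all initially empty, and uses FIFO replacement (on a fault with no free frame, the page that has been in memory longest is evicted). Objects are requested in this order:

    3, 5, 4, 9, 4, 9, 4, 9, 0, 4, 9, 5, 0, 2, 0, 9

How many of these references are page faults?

3: fault, frames {3}
5: fault, frames {3,5}
4: fault, frames {3,5,4}
9: fault, frames {3,5,4,9}
4: hit
9: hit
4: hit
9: hit
0: fault, evict 3, frames {5,4,9,0}
4: hit
9: hit
5: hit
0: hit
2: fault, evict 5, frames {4,9,0,2}
0: hit
9: hit
Page faults: 6.

6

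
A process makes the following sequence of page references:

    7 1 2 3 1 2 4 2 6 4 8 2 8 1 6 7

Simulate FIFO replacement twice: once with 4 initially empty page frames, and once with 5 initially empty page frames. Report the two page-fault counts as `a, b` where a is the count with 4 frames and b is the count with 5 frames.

4 frames: F F F F . . F . F . F F . F . F → 10 faults.
5 frames: F F F F . . F . F . F . . F . F → 9 faults.
9 < 10: adding a frame reduced faults, as is typical.

10, 9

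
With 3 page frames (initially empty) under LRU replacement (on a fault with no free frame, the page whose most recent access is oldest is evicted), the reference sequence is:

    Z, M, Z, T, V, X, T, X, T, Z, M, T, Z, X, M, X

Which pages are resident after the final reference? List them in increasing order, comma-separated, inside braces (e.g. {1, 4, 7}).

Z: fault, frames [Z]
M: fault, frames [Z, M]
Z: hit
T: fault, frames [M, Z, T]
V: fault, evict M, frames [Z, T, V]
X: fault, evict Z, frames [T, V, X]
T: hit
X: hit
T: hit
Z: fault, evict V, frames [X, T, Z]
M: fault, evict X, frames [T, Z, M]
T: hit
Z: hit
X: fault, evict M, frames [T, Z, X]
M: fault, evict T, frames [Z, X, M]
X: hit

{M, X, Z}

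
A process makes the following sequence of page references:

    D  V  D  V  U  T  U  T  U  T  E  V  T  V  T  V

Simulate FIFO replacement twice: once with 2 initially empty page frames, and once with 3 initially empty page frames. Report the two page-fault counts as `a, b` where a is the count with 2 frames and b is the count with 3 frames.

2 frames: F F . . F F . . . . F F F . . . → 7 faults.
3 frames: F F . . F F . . . . F F . . . . → 6 faults.
6 < 7: adding a frame reduced faults, as is typical.

7, 6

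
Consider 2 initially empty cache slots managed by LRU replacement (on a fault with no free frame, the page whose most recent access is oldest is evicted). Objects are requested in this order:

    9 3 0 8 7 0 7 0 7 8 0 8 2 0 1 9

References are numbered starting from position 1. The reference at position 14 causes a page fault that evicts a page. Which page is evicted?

8

pos 1: 9: miss, frames [9]
pos 2: 3: miss, frames [9, 3]
pos 3: 0: miss, evict 9, frames [3, 0]
pos 4: 8: miss, evict 3, frames [0, 8]
pos 5: 7: miss, evict 0, frames [8, 7]
pos 6: 0: miss, evict 8, frames [7, 0]
pos 7: 7: hit
pos 8: 0: hit
pos 9: 7: hit
pos 10: 8: miss, evict 0, frames [7, 8]
pos 11: 0: miss, evict 7, frames [8, 0]
pos 12: 8: hit
pos 13: 2: miss, evict 0, frames [8, 2]
pos 14: 0: miss, evict 8, frames [2, 0]
At position 14, page 8 is evicted.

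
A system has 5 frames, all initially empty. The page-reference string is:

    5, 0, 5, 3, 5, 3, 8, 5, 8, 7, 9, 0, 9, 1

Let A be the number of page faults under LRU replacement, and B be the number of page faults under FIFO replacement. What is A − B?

Under LRU: F F . F . . F . . F F F . F → 8 faults.
Under FIFO: F F . F . . F . . F F . . F → 7 faults.
A − B = 8 − 7 = 1.

1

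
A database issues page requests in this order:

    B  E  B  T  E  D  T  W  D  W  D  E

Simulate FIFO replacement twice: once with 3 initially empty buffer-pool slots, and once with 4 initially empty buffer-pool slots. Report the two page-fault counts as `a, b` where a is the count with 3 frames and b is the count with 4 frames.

6, 5

3 frames: F F . F . F . F . . . F → 6 faults.
4 frames: F F . F . F . F . . . . → 5 faults.
5 < 6: adding a frame reduced faults, as is typical.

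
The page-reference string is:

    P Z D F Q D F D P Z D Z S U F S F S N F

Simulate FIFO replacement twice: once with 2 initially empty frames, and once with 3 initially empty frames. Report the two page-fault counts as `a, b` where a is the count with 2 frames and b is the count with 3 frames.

2 frames: F F F F F F F . F F F . F F F F . . F F → 16 faults.
3 frames: F F F F F . . . F F F . F F F . . . F . → 12 faults.
12 < 16: adding a frame reduced faults, as is typical.

16, 12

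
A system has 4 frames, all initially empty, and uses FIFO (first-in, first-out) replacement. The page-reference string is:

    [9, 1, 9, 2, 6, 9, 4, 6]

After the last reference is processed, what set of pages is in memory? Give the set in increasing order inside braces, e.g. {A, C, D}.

9 -> miss, frames [9]
1 -> miss, frames [9, 1]
9 -> hit
2 -> miss, frames [9, 1, 2]
6 -> miss, frames [9, 1, 2, 6]
9 -> hit
4 -> miss, evict 9, frames [1, 2, 6, 4]
6 -> hit

{1, 2, 4, 6}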